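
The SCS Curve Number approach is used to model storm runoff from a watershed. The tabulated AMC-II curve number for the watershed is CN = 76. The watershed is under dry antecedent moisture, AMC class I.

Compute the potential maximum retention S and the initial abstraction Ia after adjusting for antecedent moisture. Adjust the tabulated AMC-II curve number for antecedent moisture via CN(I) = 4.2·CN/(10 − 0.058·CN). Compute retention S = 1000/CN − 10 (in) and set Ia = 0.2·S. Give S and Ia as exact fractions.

Adjust CN=76 to AMC I: 4.2·76/(10 − 0.058·76) → (1596/5) ÷ (699/125) = 13300/233 ≈ 57.082
Max retention: S = 1000/(13300/233) − 10 = 1000/133 in (≈ 7.519 in)
Ia = 0.2S: 0.2·7.519 = 1.504 in (exactly 200/133)

S = 1000/133 in ≈ 7.519 in; Ia = 200/133 in ≈ 1.504 in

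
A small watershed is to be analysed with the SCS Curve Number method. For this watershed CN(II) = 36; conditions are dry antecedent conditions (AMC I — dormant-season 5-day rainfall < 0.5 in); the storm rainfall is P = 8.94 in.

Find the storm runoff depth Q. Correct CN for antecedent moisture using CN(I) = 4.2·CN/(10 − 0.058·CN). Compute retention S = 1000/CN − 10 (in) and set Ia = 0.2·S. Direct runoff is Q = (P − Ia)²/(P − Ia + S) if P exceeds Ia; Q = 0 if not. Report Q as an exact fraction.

Adjust CN=36 to AMC I: 4.2·36/(10 − 0.058·36) → (756/5) ÷ (989/125) = 18900/989 ≈ 19.110
Retention S: 1000/CN − 10 with CN=19.110 → S = 8000/189 ≈ 42.328 in
Initial abstraction Ia = S/5 = (8000/189)/5 = 1600/189 ≈ 8.466 in
P − Ia = 8.940 − 8.466 = 4483/9450 ≈ 0.474 in (> 0, runoff occurs)
Runoff Q = (P−Ia)²/(P−Ia+S) = (0.474)²/(0.474+42.328) = 20097289/3822364350 ≈ 0.005 in

Q = 20097289/3822364350 in ≈ 0.005 in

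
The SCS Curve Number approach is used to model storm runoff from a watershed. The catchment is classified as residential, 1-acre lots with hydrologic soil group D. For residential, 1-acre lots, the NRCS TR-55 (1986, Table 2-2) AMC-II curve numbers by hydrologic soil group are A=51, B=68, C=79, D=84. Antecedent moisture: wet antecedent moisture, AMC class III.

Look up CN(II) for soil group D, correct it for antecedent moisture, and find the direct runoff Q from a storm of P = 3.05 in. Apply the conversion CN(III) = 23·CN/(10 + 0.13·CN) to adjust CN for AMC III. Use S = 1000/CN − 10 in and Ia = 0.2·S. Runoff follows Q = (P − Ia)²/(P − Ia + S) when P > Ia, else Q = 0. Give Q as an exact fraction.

NRCS table: residential, 1-acre lots, soil group D → CN(II) = 84
CN(III) from CN(II)=84: (23·84)/(10 + 0.13·84) = 48300/523 ≈ 92.352
Retention S: 1000/CN − 10 with CN=92.352 → S = 400/483 ≈ 0.828 in
Ia = 0.2·(400/483) = 80/483 in ≈ 0.166 in
Excess rainfall: 3.050 − 0.166 = 2.884 in; P > Ia so Q > 0
Q = (27863/9660)²/((27863/9660) + 400/483) = (776346769/93315600)/(35863/9660) = 776346769/346436580 in ≈ 2.241 in

Q = 776346769/346436580 in ≈ 2.241 in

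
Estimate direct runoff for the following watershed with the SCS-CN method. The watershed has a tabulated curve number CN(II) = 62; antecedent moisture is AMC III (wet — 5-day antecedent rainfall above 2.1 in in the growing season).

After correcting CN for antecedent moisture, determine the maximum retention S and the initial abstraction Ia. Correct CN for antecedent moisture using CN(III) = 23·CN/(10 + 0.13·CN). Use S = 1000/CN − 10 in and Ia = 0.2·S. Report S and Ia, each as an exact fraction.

S = 1900/713 in ≈ 2.665 in; Ia = 380/713 in ≈ 0.533 in

Wet (AMC III): CN(III) = 23·62/(10 + 0.13·62) = 1426/(903/50) = 71300/903 ≈ 78.959
S = 1000/(71300/903) − 10 = 1900/713 in ≈ 2.665 in
Initial abstraction Ia = S/5 = (1900/713)/5 = 380/713 ≈ 0.533 in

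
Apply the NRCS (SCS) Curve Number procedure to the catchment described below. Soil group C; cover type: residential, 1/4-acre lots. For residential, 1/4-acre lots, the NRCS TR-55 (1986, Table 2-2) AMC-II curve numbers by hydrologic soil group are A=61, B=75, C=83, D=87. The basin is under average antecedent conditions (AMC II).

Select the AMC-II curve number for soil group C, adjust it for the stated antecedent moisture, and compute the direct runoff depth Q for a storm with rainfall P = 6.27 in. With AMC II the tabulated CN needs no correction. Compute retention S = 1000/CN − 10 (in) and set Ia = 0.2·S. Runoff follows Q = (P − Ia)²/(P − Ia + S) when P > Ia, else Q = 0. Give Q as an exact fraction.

Q = 2365946881/544820300 in ≈ 4.343 in

NRCS table: residential, 1/4-acre lots, soil group C → CN(II) = 83
Average conditions: CN = 83 (no AMC adjustment).
Max retention: S = 1000/83 − 10 = 170/83 in (≈ 2.048 in)
Initial abstraction Ia = S/5 = (170/83)/5 = 34/83 ≈ 0.410 in
Excess rainfall: 6.270 − 0.410 = 5.860 in; P > Ia so Q > 0
Runoff Q = (P−Ia)²/(P−Ia+S) = (5.860)²/(5.860+2.048) = 2365946881/544820300 ≈ 4.343 in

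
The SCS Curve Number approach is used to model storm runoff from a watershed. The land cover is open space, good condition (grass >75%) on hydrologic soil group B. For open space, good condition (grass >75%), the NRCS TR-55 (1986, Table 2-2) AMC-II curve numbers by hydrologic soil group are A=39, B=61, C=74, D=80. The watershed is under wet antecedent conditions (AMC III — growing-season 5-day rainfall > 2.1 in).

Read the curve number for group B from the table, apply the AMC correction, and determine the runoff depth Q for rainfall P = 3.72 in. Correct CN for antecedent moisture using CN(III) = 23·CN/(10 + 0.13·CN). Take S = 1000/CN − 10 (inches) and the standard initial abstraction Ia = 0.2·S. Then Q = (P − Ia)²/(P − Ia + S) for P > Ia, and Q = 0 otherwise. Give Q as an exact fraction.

Q = 4105446147/2437466975 in ≈ 1.684 in

NRCS table: open space, good condition (grass >75%), soil group B → CN(II) = 61
Wet (AMC III): CN(III) = 23·61/(10 + 0.13·61) = 1403/(1793/100) = 140300/1793 ≈ 78.249
S = 1000/(140300/1793) − 10 = 3900/1403 in ≈ 2.780 in
Ia = 0.2·(3900/1403) = 780/1403 in ≈ 0.556 in
Since P=3.720 > Ia=0.556: effective rainfall P−Ia = 110979/35075 in
Q: (110979/35075)² ÷ (208479/35075) = 4105446147/2437466975 in (≈ 1.684 in)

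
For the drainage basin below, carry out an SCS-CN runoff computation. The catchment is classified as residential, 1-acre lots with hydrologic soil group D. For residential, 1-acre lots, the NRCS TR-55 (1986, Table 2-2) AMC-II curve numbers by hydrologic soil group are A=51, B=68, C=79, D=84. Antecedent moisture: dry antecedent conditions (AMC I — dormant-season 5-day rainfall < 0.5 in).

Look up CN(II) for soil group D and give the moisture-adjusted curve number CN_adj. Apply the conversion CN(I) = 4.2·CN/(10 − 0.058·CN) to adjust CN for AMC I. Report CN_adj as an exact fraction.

NRCS table: residential, 1-acre lots, soil group D → CN(II) = 84
CN(I) from CN(II)=84: (4.2·84)/(10 − 0.058·84) = 44100/641 ≈ 68.799

CN_adj = 44100/641 ≈ 68.799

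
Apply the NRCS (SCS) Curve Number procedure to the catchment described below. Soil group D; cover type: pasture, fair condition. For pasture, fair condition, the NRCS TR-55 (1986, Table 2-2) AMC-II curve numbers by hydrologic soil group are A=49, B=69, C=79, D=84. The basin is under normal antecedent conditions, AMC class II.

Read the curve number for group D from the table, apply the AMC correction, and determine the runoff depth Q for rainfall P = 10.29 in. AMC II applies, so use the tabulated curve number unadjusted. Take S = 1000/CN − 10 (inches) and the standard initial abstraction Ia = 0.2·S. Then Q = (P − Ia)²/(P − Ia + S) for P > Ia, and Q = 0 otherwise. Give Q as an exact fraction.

NRCS table: pasture, fair condition, soil group D → CN(II) = 84
AMC II — tabulated CN = 84 applies directly.
S = 1000/84 − 10 = 40/21 in ≈ 1.905 in
Ia = 0.2S: 0.2·1.905 = 0.381 in (exactly 8/21)
Excess rainfall: 10.290 − 0.381 = 9.909 in; P > Ia so Q > 0
Runoff Q = (P−Ia)²/(P−Ia+S) = (9.909)²/(9.909+1.905) = 433014481/52098900 ≈ 8.311 in

Q = 433014481/52098900 in ≈ 8.311 in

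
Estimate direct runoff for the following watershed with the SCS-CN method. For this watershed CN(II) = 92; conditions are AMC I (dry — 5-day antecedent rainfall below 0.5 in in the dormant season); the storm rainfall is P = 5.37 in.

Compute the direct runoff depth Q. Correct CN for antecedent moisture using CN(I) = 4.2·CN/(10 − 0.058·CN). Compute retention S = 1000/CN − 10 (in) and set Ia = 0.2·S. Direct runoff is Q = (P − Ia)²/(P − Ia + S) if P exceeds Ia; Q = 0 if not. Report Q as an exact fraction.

Q = 57298475641/16391619300 in ≈ 3.496 in

Adjust CN=92 to AMC I: 4.2·92/(10 − 0.058·92) → (1932/5) ÷ (583/125) = 48300/583 ≈ 82.847
S = 1000/(48300/583) − 10 = 1000/483 in ≈ 2.070 in
Ia = 0.2S: 0.2·2.070 = 0.414 in (exactly 200/483)
Since P=5.370 > Ia=0.414: effective rainfall P−Ia = 239371/48300 in
Q: (239371/48300)² ÷ (339371/48300) = 57298475641/16391619300 in (≈ 3.496 in)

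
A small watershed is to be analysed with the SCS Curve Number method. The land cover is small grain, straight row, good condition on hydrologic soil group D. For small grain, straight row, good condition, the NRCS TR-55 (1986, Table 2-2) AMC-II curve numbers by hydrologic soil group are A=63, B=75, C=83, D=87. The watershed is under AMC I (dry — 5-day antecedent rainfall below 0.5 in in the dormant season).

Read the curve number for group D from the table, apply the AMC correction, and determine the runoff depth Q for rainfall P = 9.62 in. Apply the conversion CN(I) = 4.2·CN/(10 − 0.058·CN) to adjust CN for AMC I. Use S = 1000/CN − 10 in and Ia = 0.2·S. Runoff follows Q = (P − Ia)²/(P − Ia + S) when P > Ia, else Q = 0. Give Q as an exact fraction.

NRCS table: small grain, straight row, good condition, soil group D → CN(II) = 87
Adjust CN=87 to AMC I: 4.2·87/(10 − 0.058·87) → (1827/5) ÷ (2477/500) = 182700/2477 ≈ 73.759
S = 1000/(182700/2477) − 10 = 6500/1827 in ≈ 3.558 in
Ia = 0.2·(6500/1827) = 1300/1827 in ≈ 0.712 in
P − Ia = 9.620 − 0.712 = 813787/91350 ≈ 8.908 in (> 0, runoff occurs)
Q: (813787/91350)² ÷ (1138787/91350) = 50942252413/8002168650 in (≈ 6.366 in)

Q = 50942252413/8002168650 in ≈ 6.366 in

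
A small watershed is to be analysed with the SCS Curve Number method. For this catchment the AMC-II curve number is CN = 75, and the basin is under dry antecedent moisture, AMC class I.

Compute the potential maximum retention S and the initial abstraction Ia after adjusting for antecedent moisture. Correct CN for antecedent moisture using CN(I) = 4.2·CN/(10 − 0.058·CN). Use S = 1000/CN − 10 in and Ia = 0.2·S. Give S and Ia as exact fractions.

Dry (AMC I): CN(I) = 4.2·75/(10 − 0.058·75) = 315/(113/20) = 6300/113 ≈ 55.752
Retention S: 1000/CN − 10 with CN=55.752 → S = 500/63 ≈ 7.937 in
Ia = 0.2S: 0.2·7.937 = 1.587 in (exactly 100/63)

S = 500/63 in ≈ 7.937 in; Ia = 100/63 in ≈ 1.587 in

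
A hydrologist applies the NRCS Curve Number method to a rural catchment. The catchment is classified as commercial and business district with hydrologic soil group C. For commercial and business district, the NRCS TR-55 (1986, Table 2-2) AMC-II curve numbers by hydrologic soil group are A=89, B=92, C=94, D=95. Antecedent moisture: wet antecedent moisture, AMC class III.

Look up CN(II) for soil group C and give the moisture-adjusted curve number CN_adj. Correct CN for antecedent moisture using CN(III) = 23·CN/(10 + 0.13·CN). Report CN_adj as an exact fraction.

NRCS table: commercial and business district, soil group C → CN(II) = 94
Wet (AMC III): CN(III) = 23·94/(10 + 0.13·94) = 2162/(1111/50) = 108100/1111 ≈ 97.300

CN_adj = 108100/1111 ≈ 97.300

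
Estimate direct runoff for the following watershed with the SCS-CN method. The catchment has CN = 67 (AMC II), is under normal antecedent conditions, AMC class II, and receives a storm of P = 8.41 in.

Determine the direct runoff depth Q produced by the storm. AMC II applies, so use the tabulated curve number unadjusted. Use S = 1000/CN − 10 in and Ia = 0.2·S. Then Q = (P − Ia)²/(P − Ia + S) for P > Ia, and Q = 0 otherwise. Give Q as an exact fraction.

Q = 2474764009/554404900 in ≈ 4.464 in

CN(II) = 67; AMC II needs no correction.
Retention S: 1000/CN − 10 with CN=67.000 → S = 330/67 ≈ 4.925 in
Ia = 0.2S: 0.2·4.925 = 0.985 in (exactly 66/67)
Excess rainfall: 8.410 − 0.985 = 7.425 in; P > Ia so Q > 0
Runoff Q = (P−Ia)²/(P−Ia+S) = (7.425)²/(7.425+4.925) = 2474764009/554404900 ≈ 4.464 in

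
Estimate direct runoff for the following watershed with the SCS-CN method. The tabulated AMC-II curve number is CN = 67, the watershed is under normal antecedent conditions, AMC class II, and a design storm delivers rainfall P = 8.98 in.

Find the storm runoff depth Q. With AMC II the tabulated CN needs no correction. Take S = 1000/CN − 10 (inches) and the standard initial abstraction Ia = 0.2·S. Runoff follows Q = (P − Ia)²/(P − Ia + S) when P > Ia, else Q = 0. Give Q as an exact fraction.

Average conditions: CN = 67 (no AMC adjustment).
S = 1000/67 − 10 = 330/67 in ≈ 4.925 in
Initial abstraction Ia = S/5 = (330/67)/5 = 66/67 ≈ 0.985 in
Since P=8.980 > Ia=0.985: effective rainfall P−Ia = 26783/3350 in
Q: (26783/3350)² ÷ (43283/3350) = 717329089/144998050 in (≈ 4.947 in)

Q = 717329089/144998050 in ≈ 4.947 in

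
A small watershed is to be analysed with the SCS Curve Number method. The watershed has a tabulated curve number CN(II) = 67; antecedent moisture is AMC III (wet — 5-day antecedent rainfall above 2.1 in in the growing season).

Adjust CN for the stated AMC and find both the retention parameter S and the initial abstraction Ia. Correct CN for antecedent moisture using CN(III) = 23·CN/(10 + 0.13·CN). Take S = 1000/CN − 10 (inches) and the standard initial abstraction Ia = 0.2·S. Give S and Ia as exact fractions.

S = 3300/1541 in ≈ 2.141 in; Ia = 660/1541 in ≈ 0.428 in

Adjust CN=67 to AMC III: 23·67/(10 + 0.13·67) → 1541 ÷ (1871/100) = 154100/1871 ≈ 82.362
Retention S: 1000/CN − 10 with CN=82.362 → S = 3300/1541 ≈ 2.141 in
Ia = 0.2S: 0.2·2.141 = 0.428 in (exactly 660/1541)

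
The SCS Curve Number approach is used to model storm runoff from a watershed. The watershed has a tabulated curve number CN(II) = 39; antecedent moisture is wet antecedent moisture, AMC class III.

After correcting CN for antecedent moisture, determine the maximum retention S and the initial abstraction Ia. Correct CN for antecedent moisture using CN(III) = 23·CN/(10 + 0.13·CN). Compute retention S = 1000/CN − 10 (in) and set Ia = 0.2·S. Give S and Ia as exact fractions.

CN(III) from CN(II)=39: (23·39)/(10 + 0.13·39) = 89700/1507 ≈ 59.522
S = 1000/(89700/1507) − 10 = 6100/897 in ≈ 6.800 in
Ia = 0.2S: 0.2·6.800 = 1.360 in (exactly 1220/897)

S = 6100/897 in ≈ 6.800 in; Ia = 1220/897 in ≈ 1.360 in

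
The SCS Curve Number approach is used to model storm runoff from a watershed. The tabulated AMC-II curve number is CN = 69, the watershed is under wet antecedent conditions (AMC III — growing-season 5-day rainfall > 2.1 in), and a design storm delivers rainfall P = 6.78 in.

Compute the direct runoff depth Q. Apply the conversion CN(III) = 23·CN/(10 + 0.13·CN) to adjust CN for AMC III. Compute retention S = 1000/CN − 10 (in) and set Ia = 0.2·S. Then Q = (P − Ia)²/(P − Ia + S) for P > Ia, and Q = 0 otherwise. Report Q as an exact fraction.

Q = 257041902049/52529144550 in ≈ 4.893 in

Adjust CN=69 to AMC III: 23·69/(10 + 0.13·69) → 1587 ÷ (1897/100) = 158700/1897 ≈ 83.658
Retention S: 1000/CN − 10 with CN=83.658 → S = 3100/1587 ≈ 1.953 in
Ia = 0.2·(3100/1587) = 620/1587 in ≈ 0.391 in
P − Ia = 6.780 − 0.391 = 506993/79350 ≈ 6.389 in (> 0, runoff occurs)
Q: (506993/79350)² ÷ (661993/79350) = 257041902049/52529144550 in (≈ 4.893 in)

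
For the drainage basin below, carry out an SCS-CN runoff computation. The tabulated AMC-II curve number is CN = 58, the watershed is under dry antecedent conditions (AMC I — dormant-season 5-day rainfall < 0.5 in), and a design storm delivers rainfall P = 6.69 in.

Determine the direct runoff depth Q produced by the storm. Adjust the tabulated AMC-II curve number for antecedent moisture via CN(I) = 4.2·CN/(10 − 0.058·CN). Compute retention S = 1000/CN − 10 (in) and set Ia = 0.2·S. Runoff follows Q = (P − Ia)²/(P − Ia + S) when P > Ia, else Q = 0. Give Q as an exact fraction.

Q = 88378801/172262900 in ≈ 0.513 in

Adjust CN=58 to AMC I: 4.2·58/(10 − 0.058·58) → (1218/5) ÷ (1659/250) = 2900/79 ≈ 36.709
Retention S: 1000/CN − 10 with CN=36.709 → S = 500/29 ≈ 17.241 in
Initial abstraction Ia = S/5 = (500/29)/5 = 100/29 ≈ 3.448 in
Excess rainfall: 6.690 − 3.448 = 3.242 in; P > Ia so Q > 0
Q: (9401/2900)² ÷ (59401/2900) = 88378801/172262900 in (≈ 0.513 in)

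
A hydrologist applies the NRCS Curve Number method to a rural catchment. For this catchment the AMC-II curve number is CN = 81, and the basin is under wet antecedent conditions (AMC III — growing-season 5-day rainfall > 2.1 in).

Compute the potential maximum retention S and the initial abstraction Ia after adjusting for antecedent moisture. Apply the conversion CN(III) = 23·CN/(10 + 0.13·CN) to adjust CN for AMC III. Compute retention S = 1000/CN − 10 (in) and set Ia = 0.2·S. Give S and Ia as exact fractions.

Adjust CN=81 to AMC III: 23·81/(10 + 0.13·81) → 1863 ÷ (2053/100) = 186300/2053 ≈ 90.745
Retention S: 1000/CN − 10 with CN=90.745 → S = 1900/1863 ≈ 1.020 in
Ia = 0.2·(1900/1863) = 380/1863 in ≈ 0.204 in

S = 1900/1863 in ≈ 1.020 in; Ia = 380/1863 in ≈ 0.204 in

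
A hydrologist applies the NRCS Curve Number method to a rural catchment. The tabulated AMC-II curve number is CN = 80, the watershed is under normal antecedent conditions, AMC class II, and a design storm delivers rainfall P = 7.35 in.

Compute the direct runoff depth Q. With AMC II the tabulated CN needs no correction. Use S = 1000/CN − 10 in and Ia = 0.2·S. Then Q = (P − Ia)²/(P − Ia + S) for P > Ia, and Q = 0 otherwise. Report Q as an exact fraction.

Q = 18769/3740 in ≈ 5.018 in

Average conditions: CN = 80 (no AMC adjustment).
Max retention: S = 1000/80 − 10 = 5/2 in (≈ 2.500 in)
Ia = 0.2S: 0.2·2.500 = 0.500 in (exactly 1/2)
P − Ia = 7.350 − 0.500 = 137/20 ≈ 6.850 in (> 0, runoff occurs)
Runoff Q = (P−Ia)²/(P−Ia+S) = (6.850)²/(6.850+2.500) = 18769/3740 ≈ 5.018 in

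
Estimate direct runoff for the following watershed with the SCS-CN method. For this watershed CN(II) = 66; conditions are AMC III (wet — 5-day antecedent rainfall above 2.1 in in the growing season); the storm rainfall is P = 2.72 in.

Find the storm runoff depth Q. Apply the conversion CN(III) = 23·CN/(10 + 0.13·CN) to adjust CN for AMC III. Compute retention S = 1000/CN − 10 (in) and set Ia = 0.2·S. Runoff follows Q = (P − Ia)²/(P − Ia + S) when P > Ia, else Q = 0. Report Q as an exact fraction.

Adjust CN=66 to AMC III: 23·66/(10 + 0.13·66) → 1518 ÷ (929/50) = 75900/929 ≈ 81.701
S = 1000/(75900/929) − 10 = 1700/759 in ≈ 2.240 in
Ia = 0.2·(1700/759) = 340/759 in ≈ 0.448 in
P − Ia = 2.720 − 0.448 = 43112/18975 ≈ 2.272 in (> 0, runoff occurs)
Runoff Q = (P−Ia)²/(P−Ia+S) = (2.272)²/(2.272+2.240) = 27333008/23889525 ≈ 1.144 in

Q = 27333008/23889525 in ≈ 1.144 in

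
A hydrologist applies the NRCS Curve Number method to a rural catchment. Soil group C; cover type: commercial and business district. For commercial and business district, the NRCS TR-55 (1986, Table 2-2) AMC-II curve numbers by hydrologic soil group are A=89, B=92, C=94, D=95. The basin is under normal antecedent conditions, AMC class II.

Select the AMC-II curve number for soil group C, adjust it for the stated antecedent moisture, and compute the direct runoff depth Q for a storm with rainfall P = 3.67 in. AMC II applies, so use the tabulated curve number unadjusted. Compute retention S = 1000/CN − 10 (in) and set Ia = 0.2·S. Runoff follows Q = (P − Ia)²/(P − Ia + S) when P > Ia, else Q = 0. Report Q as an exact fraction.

Q = 277189201/92350300 in ≈ 3.001 in

NRCS table: commercial and business district, soil group C → CN(II) = 94
AMC II — tabulated CN = 94 applies directly.
S = 1000/94 − 10 = 30/47 in ≈ 0.638 in
Ia = 0.2S: 0.2·0.638 = 0.128 in (exactly 6/47)
Excess rainfall: 3.670 − 0.128 = 3.542 in; P > Ia so Q > 0
Q: (16649/4700)² ÷ (19649/4700) = 277189201/92350300 in (≈ 3.001 in)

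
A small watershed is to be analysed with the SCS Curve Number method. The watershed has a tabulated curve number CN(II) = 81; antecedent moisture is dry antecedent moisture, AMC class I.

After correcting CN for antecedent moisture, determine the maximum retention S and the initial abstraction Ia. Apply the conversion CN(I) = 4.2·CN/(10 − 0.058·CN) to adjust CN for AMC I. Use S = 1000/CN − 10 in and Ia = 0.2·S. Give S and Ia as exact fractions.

Adjust CN=81 to AMC I: 4.2·81/(10 − 0.058·81) → (1701/5) ÷ (2651/500) = 170100/2651 ≈ 64.164
S = 1000/(170100/2651) − 10 = 9500/1701 in ≈ 5.585 in
Initial abstraction Ia = S/5 = (9500/1701)/5 = 1900/1701 ≈ 1.117 in

S = 9500/1701 in ≈ 5.585 in; Ia = 1900/1701 in ≈ 1.117 in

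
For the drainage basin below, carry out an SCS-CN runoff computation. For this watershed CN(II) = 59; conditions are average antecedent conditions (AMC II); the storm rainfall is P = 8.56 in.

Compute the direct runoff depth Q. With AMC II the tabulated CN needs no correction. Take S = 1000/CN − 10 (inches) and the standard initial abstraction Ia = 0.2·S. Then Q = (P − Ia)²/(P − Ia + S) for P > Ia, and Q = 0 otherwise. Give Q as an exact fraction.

Q = 55925888/15359175 in ≈ 3.641 in

AMC II — tabulated CN = 59 applies directly.
Retention S: 1000/CN − 10 with CN=59.000 → S = 410/59 ≈ 6.949 in
Initial abstraction Ia = S/5 = (410/59)/5 = 82/59 ≈ 1.390 in
P − Ia = 8.560 − 1.390 = 10576/1475 ≈ 7.170 in (> 0, runoff occurs)
Q = (10576/1475)²/((10576/1475) + 410/59) = (111851776/2175625)/(20826/1475) = 55925888/15359175 in ≈ 3.641 in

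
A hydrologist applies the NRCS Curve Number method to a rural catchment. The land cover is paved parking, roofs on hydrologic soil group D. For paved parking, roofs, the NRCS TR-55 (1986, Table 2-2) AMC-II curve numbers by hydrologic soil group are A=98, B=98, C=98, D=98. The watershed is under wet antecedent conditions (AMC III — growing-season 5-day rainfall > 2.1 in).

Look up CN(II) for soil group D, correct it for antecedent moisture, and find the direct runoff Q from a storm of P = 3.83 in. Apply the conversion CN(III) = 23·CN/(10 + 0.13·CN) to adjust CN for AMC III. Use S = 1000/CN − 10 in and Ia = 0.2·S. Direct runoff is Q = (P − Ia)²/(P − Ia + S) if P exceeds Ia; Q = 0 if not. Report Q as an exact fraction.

Q = 184591388881/49547540700 in ≈ 3.726 in

NRCS table: paved parking, roofs, soil group D → CN(II) = 98
CN(III) from CN(II)=98: (23·98)/(10 + 0.13·98) = 112700/1137 ≈ 99.120
Max retention: S = 1000/(112700/1137) − 10 = 100/1127 in (≈ 0.089 in)
Ia = 0.2·(100/1127) = 20/1127 in ≈ 0.018 in
Excess rainfall: 3.830 − 0.018 = 3.812 in; P > Ia so Q > 0
Q: (429641/112700)² ÷ (439641/112700) = 184591388881/49547540700 in (≈ 3.726 in)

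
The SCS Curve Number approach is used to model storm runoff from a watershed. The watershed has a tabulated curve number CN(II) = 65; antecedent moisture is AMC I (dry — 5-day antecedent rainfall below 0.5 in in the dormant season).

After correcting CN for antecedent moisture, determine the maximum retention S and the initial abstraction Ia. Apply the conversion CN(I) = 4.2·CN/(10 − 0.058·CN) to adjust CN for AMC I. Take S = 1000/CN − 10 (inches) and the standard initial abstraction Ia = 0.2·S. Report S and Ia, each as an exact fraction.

S = 500/39 in ≈ 12.821 in; Ia = 100/39 in ≈ 2.564 in

Adjust CN=65 to AMC I: 4.2·65/(10 − 0.058·65) → 273 ÷ (623/100) = 3900/89 ≈ 43.820
S = 1000/(3900/89) − 10 = 500/39 in ≈ 12.821 in
Initial abstraction Ia = S/5 = (500/39)/5 = 100/39 ≈ 2.564 in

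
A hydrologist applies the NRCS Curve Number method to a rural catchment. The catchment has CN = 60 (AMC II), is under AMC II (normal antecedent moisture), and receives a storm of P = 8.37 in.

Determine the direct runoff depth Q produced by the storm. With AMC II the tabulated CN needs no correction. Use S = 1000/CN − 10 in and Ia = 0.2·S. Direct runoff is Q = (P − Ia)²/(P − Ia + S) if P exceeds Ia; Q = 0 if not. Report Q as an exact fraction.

Q = 4456321/1233300 in ≈ 3.613 in

CN(II) = 60; AMC II needs no correction.
Retention S: 1000/CN − 10 with CN=60.000 → S = 20/3 ≈ 6.667 in
Initial abstraction Ia = S/5 = (20/3)/5 = 4/3 ≈ 1.333 in
Since P=8.370 > Ia=1.333: effective rainfall P−Ia = 2111/300 in
Q = (2111/300)²/((2111/300) + 20/3) = (4456321/90000)/(4111/300) = 4456321/1233300 in ≈ 3.613 in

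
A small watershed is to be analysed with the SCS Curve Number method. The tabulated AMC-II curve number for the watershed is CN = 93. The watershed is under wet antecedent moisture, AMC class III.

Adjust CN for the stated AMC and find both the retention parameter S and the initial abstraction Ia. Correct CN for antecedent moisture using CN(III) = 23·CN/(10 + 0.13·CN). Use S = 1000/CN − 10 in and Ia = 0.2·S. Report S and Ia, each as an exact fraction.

Wet (AMC III): CN(III) = 23·93/(10 + 0.13·93) = 2139/(2209/100) = 213900/2209 ≈ 96.831
Retention S: 1000/CN − 10 with CN=96.831 → S = 700/2139 ≈ 0.327 in
Ia = 0.2S: 0.2·0.327 = 0.065 in (exactly 140/2139)

S = 700/2139 in ≈ 0.327 in; Ia = 140/2139 in ≈ 0.065 in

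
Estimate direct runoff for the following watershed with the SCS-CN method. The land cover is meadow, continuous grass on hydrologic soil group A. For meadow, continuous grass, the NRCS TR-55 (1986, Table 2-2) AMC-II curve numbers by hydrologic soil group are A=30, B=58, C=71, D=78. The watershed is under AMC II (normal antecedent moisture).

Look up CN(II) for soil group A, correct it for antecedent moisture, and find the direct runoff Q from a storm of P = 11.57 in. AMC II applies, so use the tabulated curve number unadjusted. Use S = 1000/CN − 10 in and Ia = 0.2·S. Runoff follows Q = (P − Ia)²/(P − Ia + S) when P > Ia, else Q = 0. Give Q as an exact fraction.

NRCS table: meadow, continuous grass, soil group A → CN(II) = 30
Average conditions: CN = 30 (no AMC adjustment).
S = 1000/30 − 10 = 70/3 in ≈ 23.333 in
Ia = 0.2S: 0.2·23.333 = 4.667 in (exactly 14/3)
Since P=11.570 > Ia=4.667: effective rainfall P−Ia = 2071/300 in
Q: (2071/300)² ÷ (9071/300) = 4289041/2721300 in (≈ 1.576 in)

Q = 4289041/2721300 in ≈ 1.576 in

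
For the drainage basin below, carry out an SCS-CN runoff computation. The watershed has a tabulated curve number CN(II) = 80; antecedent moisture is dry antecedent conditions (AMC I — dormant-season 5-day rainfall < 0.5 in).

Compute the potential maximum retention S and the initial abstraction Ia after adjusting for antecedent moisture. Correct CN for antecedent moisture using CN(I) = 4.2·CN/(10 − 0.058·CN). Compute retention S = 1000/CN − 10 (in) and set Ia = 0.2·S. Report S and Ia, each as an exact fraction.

Dry (AMC I): CN(I) = 4.2·80/(10 − 0.058·80) = 336/(134/25) = 4200/67 ≈ 62.687
S = 1000/(4200/67) − 10 = 125/21 in ≈ 5.952 in
Ia = 0.2S: 0.2·5.952 = 1.190 in (exactly 25/21)

S = 125/21 in ≈ 5.952 in; Ia = 25/21 in ≈ 1.190 in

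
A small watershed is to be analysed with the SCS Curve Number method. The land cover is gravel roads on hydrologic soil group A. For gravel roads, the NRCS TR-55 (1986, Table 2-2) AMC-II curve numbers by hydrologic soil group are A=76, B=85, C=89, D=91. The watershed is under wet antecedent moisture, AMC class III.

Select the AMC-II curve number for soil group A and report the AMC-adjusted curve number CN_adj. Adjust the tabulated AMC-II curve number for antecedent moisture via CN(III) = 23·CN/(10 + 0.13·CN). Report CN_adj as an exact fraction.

CN_adj = 43700/497 ≈ 87.928

NRCS table: gravel roads, soil group A → CN(II) = 76
Adjust CN=76 to AMC III: 23·76/(10 + 0.13·76) → 1748 ÷ (497/25) = 43700/497 ≈ 87.928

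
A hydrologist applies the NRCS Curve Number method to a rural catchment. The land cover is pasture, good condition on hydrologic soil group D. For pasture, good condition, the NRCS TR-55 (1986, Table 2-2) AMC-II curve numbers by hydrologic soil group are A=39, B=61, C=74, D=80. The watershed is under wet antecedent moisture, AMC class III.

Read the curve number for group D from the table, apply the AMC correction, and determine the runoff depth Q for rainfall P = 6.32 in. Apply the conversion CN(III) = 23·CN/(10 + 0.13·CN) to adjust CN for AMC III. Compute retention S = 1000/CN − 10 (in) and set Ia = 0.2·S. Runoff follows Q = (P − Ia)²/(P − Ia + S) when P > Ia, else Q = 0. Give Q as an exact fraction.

Q = 12313081/2377050 in ≈ 5.180 in

NRCS table: pasture, good condition, soil group D → CN(II) = 80
Adjust CN=80 to AMC III: 23·80/(10 + 0.13·80) → 1840 ÷ (102/5) = 4600/51 ≈ 90.196
S = 1000/(4600/51) − 10 = 25/23 in ≈ 1.087 in
Initial abstraction Ia = S/5 = (25/23)/5 = 5/23 ≈ 0.217 in
Excess rainfall: 6.320 − 0.217 = 6.103 in; P > Ia so Q > 0
Runoff Q = (P−Ia)²/(P−Ia+S) = (6.103)²/(6.103+1.087) = 12313081/2377050 ≈ 5.180 in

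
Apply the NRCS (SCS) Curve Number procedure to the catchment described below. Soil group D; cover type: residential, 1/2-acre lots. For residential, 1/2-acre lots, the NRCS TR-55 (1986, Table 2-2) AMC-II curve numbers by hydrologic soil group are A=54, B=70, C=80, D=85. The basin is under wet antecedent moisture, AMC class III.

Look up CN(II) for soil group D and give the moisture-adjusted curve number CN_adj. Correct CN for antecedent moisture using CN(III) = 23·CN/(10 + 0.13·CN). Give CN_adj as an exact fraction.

CN_adj = 39100/421 ≈ 92.874

NRCS table: residential, 1/2-acre lots, soil group D → CN(II) = 85
CN(III) from CN(II)=85: (23·85)/(10 + 0.13·85) = 39100/421 ≈ 92.874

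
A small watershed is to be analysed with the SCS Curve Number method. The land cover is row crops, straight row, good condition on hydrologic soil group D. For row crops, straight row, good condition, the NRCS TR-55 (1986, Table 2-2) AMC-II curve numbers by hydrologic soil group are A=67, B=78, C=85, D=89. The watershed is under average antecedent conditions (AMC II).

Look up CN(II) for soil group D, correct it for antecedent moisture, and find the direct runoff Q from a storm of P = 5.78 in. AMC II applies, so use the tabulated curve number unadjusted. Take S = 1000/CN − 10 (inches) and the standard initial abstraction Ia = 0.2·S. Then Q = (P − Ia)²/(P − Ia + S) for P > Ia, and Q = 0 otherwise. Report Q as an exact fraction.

Q = 606193641/134038450 in ≈ 4.523 in

NRCS table: row crops, straight row, good condition, soil group D → CN(II) = 89
Average conditions: CN = 89 (no AMC adjustment).
Retention S: 1000/CN − 10 with CN=89.000 → S = 110/89 ≈ 1.236 in
Ia = 0.2·(110/89) = 22/89 in ≈ 0.247 in
P − Ia = 5.780 − 0.247 = 24621/4450 ≈ 5.533 in (> 0, runoff occurs)
Q: (24621/4450)² ÷ (30121/4450) = 606193641/134038450 in (≈ 4.523 in)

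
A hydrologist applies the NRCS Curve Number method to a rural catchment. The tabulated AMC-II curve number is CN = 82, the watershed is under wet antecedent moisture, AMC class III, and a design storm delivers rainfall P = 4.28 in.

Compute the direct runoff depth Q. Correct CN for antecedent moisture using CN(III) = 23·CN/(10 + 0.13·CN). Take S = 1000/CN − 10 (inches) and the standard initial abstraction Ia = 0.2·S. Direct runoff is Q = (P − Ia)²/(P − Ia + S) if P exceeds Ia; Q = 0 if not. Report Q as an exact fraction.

Adjust CN=82 to AMC III: 23·82/(10 + 0.13·82) → 1886 ÷ (1033/50) = 94300/1033 ≈ 91.288
Max retention: S = 1000/(94300/1033) − 10 = 900/943 in (≈ 0.954 in)
Ia = 0.2·(900/943) = 180/943 in ≈ 0.191 in
Excess rainfall: 4.280 − 0.191 = 4.089 in; P > Ia so Q > 0
Q: (96401/23575)² ÷ (118901/23575) = 9293152801/2803091075 in (≈ 3.315 in)

Q = 9293152801/2803091075 in ≈ 3.315 in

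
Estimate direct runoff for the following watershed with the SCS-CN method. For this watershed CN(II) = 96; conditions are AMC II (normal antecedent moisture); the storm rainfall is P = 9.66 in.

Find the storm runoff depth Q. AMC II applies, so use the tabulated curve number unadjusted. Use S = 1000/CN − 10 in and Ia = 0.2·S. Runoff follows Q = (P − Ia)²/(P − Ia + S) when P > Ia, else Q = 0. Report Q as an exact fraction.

Q = 8254129/899400 in ≈ 9.177 in

AMC II — tabulated CN = 96 applies directly.
S = 1000/96 − 10 = 5/12 in ≈ 0.417 in
Initial abstraction Ia = S/5 = (5/12)/5 = 1/12 ≈ 0.083 in
P − Ia = 9.660 − 0.083 = 2873/300 ≈ 9.577 in (> 0, runoff occurs)
Runoff Q = (P−Ia)²/(P−Ia+S) = (9.577)²/(9.577+0.417) = 8254129/899400 ≈ 9.177 in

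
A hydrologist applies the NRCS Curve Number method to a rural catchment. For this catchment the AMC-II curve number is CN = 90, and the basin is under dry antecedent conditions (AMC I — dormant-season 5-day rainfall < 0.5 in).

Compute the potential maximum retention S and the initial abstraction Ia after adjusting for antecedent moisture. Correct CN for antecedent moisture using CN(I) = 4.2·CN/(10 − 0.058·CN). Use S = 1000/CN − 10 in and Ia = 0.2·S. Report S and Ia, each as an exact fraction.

Dry (AMC I): CN(I) = 4.2·90/(10 − 0.058·90) = 378/(239/50) = 18900/239 ≈ 79.079
Retention S: 1000/CN − 10 with CN=79.079 → S = 500/189 ≈ 2.646 in
Ia = 0.2·(500/189) = 100/189 in ≈ 0.529 in

S = 500/189 in ≈ 2.646 in; Ia = 100/189 in ≈ 0.529 in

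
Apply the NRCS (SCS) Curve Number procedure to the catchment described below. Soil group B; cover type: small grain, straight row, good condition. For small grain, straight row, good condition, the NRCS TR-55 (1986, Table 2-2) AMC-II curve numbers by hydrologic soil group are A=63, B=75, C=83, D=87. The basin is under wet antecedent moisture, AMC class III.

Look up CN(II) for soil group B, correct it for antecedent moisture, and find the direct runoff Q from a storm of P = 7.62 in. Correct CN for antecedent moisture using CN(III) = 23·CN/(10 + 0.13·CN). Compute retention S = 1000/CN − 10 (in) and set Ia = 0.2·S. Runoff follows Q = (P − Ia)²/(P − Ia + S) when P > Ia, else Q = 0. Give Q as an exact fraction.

Q = 639533521/104497050 in ≈ 6.120 in

NRCS table: small grain, straight row, good condition, soil group B → CN(II) = 75
CN(III) from CN(II)=75: (23·75)/(10 + 0.13·75) = 6900/79 ≈ 87.342
S = 1000/(6900/79) − 10 = 100/69 in ≈ 1.449 in
Ia = 0.2·(100/69) = 20/69 in ≈ 0.290 in
Since P=7.620 > Ia=0.290: effective rainfall P−Ia = 25289/3450 in
Q = (25289/3450)²/((25289/3450) + 100/69) = (639533521/11902500)/(30289/3450) = 639533521/104497050 in ≈ 6.120 in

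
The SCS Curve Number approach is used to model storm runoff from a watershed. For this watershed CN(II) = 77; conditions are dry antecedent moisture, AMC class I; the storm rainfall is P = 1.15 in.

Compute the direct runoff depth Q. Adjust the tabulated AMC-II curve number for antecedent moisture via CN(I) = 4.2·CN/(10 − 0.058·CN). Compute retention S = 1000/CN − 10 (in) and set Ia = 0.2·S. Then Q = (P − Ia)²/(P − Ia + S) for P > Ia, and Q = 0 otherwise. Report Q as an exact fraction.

Q = 0 in ≈ 0.000 in

CN(I) from CN(II)=77: (4.2·77)/(10 − 0.058·77) = 161700/2767 ≈ 58.439
S = 1000/(161700/2767) − 10 = 11500/1617 in ≈ 7.112 in
Ia = 0.2·(11500/1617) = 2300/1617 in ≈ 1.422 in
P = 1.150 ≤ Ia = 1.422 in: entire storm abstracted, Q = 0.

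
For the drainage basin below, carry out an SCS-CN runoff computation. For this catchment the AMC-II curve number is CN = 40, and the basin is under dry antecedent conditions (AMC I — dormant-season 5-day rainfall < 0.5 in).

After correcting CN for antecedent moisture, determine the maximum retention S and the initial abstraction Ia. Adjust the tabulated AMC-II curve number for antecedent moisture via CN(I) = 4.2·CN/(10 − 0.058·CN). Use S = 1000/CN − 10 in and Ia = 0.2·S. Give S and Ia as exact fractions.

S = 250/7 in ≈ 35.714 in; Ia = 50/7 in ≈ 7.143 in

Adjust CN=40 to AMC I: 4.2·40/(10 − 0.058·40) → 168 ÷ (192/25) = 175/8 ≈ 21.875
Retention S: 1000/CN − 10 with CN=21.875 → S = 250/7 ≈ 35.714 in
Ia = 0.2S: 0.2·35.714 = 7.143 in (exactly 50/7)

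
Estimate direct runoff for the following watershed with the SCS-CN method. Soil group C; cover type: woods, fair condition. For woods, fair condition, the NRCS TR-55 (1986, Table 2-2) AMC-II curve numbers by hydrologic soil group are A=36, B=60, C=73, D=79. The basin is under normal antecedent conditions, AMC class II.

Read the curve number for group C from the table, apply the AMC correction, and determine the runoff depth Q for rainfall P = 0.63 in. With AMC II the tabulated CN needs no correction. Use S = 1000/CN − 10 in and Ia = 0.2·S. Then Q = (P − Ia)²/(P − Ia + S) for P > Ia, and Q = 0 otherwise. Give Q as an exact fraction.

Q = 0 in ≈ 0.000 in

NRCS table: woods, fair condition, soil group C → CN(II) = 73
Average conditions: CN = 73 (no AMC adjustment).
Retention S: 1000/CN − 10 with CN=73.000 → S = 270/73 ≈ 3.699 in
Ia = 0.2·(270/73) = 54/73 in ≈ 0.740 in
P = 0.630 ≤ Ia = 0.740 in: entire storm abstracted, Q = 0.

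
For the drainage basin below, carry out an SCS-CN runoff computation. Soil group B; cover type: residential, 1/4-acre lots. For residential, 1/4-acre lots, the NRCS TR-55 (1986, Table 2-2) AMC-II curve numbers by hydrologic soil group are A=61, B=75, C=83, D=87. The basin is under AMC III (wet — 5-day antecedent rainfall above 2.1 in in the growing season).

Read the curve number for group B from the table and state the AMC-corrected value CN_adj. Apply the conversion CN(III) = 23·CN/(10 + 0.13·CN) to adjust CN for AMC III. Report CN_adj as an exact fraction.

NRCS table: residential, 1/4-acre lots, soil group B → CN(II) = 75
Adjust CN=75 to AMC III: 23·75/(10 + 0.13·75) → 1725 ÷ (79/4) = 6900/79 ≈ 87.342

CN_adj = 6900/79 ≈ 87.342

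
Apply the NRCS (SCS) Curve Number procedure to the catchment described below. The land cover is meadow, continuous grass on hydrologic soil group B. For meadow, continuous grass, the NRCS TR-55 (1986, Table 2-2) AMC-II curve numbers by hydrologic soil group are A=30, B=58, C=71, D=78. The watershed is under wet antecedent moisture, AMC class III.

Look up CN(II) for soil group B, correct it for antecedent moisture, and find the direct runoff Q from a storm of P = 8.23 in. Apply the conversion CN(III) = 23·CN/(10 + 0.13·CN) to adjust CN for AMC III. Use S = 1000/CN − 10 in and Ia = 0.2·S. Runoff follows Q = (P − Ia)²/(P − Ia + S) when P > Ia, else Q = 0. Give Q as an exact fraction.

NRCS table: meadow, continuous grass, soil group B → CN(II) = 58
CN(III) from CN(II)=58: (23·58)/(10 + 0.13·58) = 66700/877 ≈ 76.055
S = 1000/(66700/877) − 10 = 2100/667 in ≈ 3.148 in
Ia = 0.2S: 0.2·3.148 = 0.630 in (exactly 420/667)
Excess rainfall: 8.230 − 0.630 = 7.600 in; P > Ia so Q > 0
Q: (506941/66700)² ÷ (716941/66700) = 256989177481/47819964700 in (≈ 5.374 in)

Q = 256989177481/47819964700 in ≈ 5.374 in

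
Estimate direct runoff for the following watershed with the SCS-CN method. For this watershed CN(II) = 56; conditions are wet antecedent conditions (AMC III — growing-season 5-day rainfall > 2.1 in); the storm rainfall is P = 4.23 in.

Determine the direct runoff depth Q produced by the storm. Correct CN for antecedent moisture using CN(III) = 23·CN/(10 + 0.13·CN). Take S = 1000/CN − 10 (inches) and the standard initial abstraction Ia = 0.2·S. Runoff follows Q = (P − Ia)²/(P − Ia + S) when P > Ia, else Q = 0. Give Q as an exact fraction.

Wet (AMC III): CN(III) = 23·56/(10 + 0.13·56) = 1288/(432/25) = 4025/54 ≈ 74.537
S = 1000/(4025/54) − 10 = 550/161 in ≈ 3.416 in
Ia = 0.2S: 0.2·3.416 = 0.683 in (exactly 110/161)
Since P=4.230 > Ia=0.683: effective rainfall P−Ia = 57103/16100 in
Q: (57103/16100)² ÷ (112103/16100) = 3260752609/1804858300 in (≈ 1.807 in)

Q = 3260752609/1804858300 in ≈ 1.807 in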